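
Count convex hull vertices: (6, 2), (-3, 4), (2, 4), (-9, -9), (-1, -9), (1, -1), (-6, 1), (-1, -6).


Convex hull vertices (CCW): (-9, -9), (-1, -9), (6, 2), (2, 4), (-3, 4), (-6, 1)
Count = 6

6


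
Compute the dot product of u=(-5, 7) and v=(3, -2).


u . v = u_x*v_x + u_y*v_y = (-5)*3 + 7*(-2)
= (-15) + (-14) = -29

-29


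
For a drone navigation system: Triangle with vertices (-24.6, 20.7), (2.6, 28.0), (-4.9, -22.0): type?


Side lengths squared: AB^2=793.13, BC^2=2556.25, CA^2=2211.38
Sorted: [793.13, 2211.38, 2556.25]
By sides: Scalene, By angles: Acute

Scalene, Acute


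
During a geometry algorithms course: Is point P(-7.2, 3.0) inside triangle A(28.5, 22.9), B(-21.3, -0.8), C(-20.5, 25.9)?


Cross products: AB x AP = 144.93, BC x BP = -373.43, CA x CP = -1082.2
All same sign? no

No, outside


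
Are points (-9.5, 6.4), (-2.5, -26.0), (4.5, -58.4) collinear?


Cross product: ((-2.5)-(-9.5))*((-58.4)-6.4) - ((-26)-6.4)*(4.5-(-9.5))
= 0

Yes, collinear


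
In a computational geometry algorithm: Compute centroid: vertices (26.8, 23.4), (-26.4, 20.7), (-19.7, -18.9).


Centroid = ((x_A+x_B+x_C)/3, (y_A+y_B+y_C)/3)
= ((26.8+(-26.4)+(-19.7))/3, (23.4+20.7+(-18.9))/3)
= (-6.4333, 8.4)

(-6.4333, 8.4)


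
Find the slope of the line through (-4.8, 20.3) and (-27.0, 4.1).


slope = (y2-y1)/(x2-x1) = (4.1-20.3)/((-27)-(-4.8)) = (-16.2)/(-22.2) = 0.7297

0.7297


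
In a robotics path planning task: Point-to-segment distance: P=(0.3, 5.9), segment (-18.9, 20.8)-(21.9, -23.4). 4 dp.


Project P onto AB: t = 0.3985 (clamped to [0,1])
Closest point on segment: (-2.6406, 3.1856)
Distance: 4.0019

4.0019


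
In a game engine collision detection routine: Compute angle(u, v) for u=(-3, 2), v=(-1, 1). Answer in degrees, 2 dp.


u.v = 5, |u| = sqrt(13) = 3.6056, |v| = sqrt(2) = 1.4142
cos(theta) = u.v/(|u||v|) = 5/sqrt(26) = 0.980581
theta = acos(0.980581) = 11.31 degrees

11.31 degrees


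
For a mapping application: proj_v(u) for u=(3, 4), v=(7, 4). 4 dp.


u.v = 37, |v| = sqrt(65) = 8.0623
Scalar projection = u.v / |v| = 37 / sqrt(65) = 4.5893

4.5893


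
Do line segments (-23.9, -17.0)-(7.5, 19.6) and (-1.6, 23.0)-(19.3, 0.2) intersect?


Cross products: d1=-1344.44, d2=136.42, d3=439.82, d4=-1041.04
d1*d2 < 0 and d3*d4 < 0? yes

Yes, they intersect


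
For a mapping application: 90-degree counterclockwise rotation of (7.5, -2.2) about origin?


90° CCW: (x,y) -> (-y, x)
(7.5,-2.2) -> (2.2, 7.5)

(2.2, 7.5)


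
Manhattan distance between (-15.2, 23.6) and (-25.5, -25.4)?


|(-15.2)-(-25.5)| + |23.6-(-25.4)| = 10.3 + 49 = 59.3

59.3


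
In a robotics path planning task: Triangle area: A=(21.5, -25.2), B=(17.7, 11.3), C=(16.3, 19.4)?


Area = |x_A(y_B-y_C) + x_B(y_C-y_A) + x_C(y_A-y_B)|/2
= |(-174.15) + 789.42 + (-594.95)|/2
= 20.32/2 = 10.16

10.16


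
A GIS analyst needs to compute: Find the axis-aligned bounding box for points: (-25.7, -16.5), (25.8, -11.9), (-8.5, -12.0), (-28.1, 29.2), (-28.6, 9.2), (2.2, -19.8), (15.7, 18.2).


x range: [-28.6, 25.8]
y range: [-19.8, 29.2]
Bounding box: (-28.6,-19.8) to (25.8,29.2)

(-28.6,-19.8) to (25.8,29.2)


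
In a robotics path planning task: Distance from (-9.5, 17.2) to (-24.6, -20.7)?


dx=-15.1, dy=-37.9
d^2 = (-15.1)^2 + (-37.9)^2 = 1664.42
d = sqrt(1664.42) = 40.7973

40.7973


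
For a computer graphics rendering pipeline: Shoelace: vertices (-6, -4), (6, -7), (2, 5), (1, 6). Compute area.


Shoelace sum: ((-6)*(-7) - 6*(-4)) + (6*5 - 2*(-7)) + (2*6 - 1*5) + (1*(-4) - (-6)*6)
= 149
Area = |149|/2 = 74.5

74.5


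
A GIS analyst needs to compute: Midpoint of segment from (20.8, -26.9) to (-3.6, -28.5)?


M = ((20.8+(-3.6))/2, ((-26.9)+(-28.5))/2)
= (8.6, -27.7)

(8.6, -27.7)


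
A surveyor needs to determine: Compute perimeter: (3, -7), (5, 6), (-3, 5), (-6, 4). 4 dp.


Sides: (3, -7)->(5, 6): sqrt(173) = 13.152946, (5, 6)->(-3, 5): sqrt(65) = 8.062258, (-3, 5)->(-6, 4): sqrt(10) = 3.162278, (-6, 4)->(3, -7): sqrt(202) = 14.21267
Sum = 38.590152
Perimeter = 38.5902

38.5902


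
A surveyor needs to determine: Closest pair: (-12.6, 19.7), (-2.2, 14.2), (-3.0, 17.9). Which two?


d(P0,P1) = 11.7648, d(P0,P2) = 9.7673, d(P1,P2) = 3.7855
Closest: P1 and P2

Closest pair: (-2.2, 14.2) and (-3.0, 17.9), distance = 3.7855


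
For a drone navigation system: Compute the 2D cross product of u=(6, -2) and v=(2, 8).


u x v = u_x*v_y - u_y*v_x = 6*8 - (-2)*2
= 48 - (-4) = 52

52


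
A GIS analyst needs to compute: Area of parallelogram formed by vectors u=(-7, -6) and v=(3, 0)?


|u x v| = |(-7)*0 - (-6)*3|
= |0 - (-18)| = 18

18


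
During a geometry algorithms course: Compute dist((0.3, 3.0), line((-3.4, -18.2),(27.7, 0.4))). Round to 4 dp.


|cross product| = 590.5
|line direction| = sqrt(1313.17) = 36.2377
Distance = 590.5/sqrt(1313.17) = 16.2952

16.2952


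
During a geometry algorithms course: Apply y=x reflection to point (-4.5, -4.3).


Reflection over y=x: (x,y) -> (y,x)
(-4.5, -4.3) -> (-4.3, -4.5)

(-4.3, -4.5)


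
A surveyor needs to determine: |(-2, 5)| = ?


|u| = sqrt((-2)^2 + 5^2) = sqrt(29) = 5.3852

5.3852


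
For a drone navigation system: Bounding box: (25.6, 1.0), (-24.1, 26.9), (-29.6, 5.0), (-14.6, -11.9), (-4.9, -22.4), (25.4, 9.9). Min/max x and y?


x range: [-29.6, 25.6]
y range: [-22.4, 26.9]
Bounding box: (-29.6,-22.4) to (25.6,26.9)

(-29.6,-22.4) to (25.6,26.9)


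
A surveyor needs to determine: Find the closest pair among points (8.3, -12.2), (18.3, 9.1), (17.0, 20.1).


d(P0,P1) = 23.5306, d(P0,P2) = 33.4512, d(P1,P2) = 11.0766
Closest: P1 and P2

Closest pair: (18.3, 9.1) and (17.0, 20.1), distance = 11.0766


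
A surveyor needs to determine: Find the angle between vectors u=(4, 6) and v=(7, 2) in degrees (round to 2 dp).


u.v = 40, |u| = sqrt(52) = 7.2111, |v| = sqrt(53) = 7.2801
cos(theta) = u.v/(|u||v|) = 40/sqrt(2756) = 0.761939
theta = acos(0.761939) = 40.36 degrees

40.36 degrees


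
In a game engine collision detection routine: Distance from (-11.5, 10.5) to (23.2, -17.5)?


dx=34.7, dy=-28
d^2 = 34.7^2 + (-28)^2 = 1988.09
d = sqrt(1988.09) = 44.588

44.588


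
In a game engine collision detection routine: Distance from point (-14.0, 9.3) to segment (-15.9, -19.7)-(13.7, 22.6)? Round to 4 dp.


Project P onto AB: t = 0.4813 (clamped to [0,1])
Closest point on segment: (-1.6529, 0.6599)
Distance: 15.0699

15.0699


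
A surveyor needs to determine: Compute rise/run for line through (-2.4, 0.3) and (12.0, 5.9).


slope = (y2-y1)/(x2-x1) = (5.9-0.3)/(12-(-2.4)) = 5.6/14.4 = 0.3889

0.3889


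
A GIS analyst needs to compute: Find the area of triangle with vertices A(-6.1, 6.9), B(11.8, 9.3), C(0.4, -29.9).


Area = |x_A(y_B-y_C) + x_B(y_C-y_A) + x_C(y_A-y_B)|/2
= |(-239.12) + (-434.24) + (-0.96)|/2
= 674.32/2 = 337.16

337.16


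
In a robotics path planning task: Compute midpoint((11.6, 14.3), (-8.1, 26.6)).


M = ((11.6+(-8.1))/2, (14.3+26.6)/2)
= (1.75, 20.45)

(1.75, 20.45)


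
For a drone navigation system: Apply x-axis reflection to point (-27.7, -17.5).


Reflection over x-axis: (x,y) -> (x,-y)
(-27.7, -17.5) -> (-27.7, 17.5)

(-27.7, 17.5)


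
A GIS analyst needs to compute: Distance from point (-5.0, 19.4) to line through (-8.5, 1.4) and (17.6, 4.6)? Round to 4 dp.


|cross product| = 458.6
|line direction| = sqrt(691.45) = 26.2954
Distance = 458.6/sqrt(691.45) = 17.4403

17.4403


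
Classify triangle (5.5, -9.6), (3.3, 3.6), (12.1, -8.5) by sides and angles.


Side lengths squared: AB^2=179.08, BC^2=223.85, CA^2=44.77
Sorted: [44.77, 179.08, 223.85]
By sides: Scalene, By angles: Right

Scalene, Right


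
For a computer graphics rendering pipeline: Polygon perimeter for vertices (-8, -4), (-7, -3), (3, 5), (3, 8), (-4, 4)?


Sides: (-8, -4)->(-7, -3): sqrt(2) = 1.414214, (-7, -3)->(3, 5): sqrt(164) = 12.806248, (3, 5)->(3, 8): sqrt(9) = 3, (3, 8)->(-4, 4): sqrt(65) = 8.062258, (-4, 4)->(-8, -4): sqrt(80) = 8.944272
Sum = 34.226992
Perimeter = 34.227

34.227


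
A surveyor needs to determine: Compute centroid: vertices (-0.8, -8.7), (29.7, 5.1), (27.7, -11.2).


Centroid = ((x_A+x_B+x_C)/3, (y_A+y_B+y_C)/3)
= (((-0.8)+29.7+27.7)/3, ((-8.7)+5.1+(-11.2))/3)
= (18.8667, -4.9333)

(18.8667, -4.9333)


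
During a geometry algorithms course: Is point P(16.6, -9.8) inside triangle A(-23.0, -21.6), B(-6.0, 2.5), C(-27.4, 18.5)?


Cross products: AB x AP = -753.76, BC x BP = -98.38, CA x CP = 1639.88
All same sign? no

No, outside


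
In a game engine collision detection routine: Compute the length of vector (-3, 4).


|u| = sqrt((-3)^2 + 4^2) = sqrt(25) = 5

5


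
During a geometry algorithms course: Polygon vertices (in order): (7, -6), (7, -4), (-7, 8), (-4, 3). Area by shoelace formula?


Shoelace sum: (7*(-4) - 7*(-6)) + (7*8 - (-7)*(-4)) + ((-7)*3 - (-4)*8) + ((-4)*(-6) - 7*3)
= 56
Area = |56|/2 = 28

28


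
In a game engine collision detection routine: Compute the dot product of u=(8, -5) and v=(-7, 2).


u . v = u_x*v_x + u_y*v_y = 8*(-7) + (-5)*2
= (-56) + (-10) = -66

-66


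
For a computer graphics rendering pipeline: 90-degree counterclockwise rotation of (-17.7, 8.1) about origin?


90° CCW: (x,y) -> (-y, x)
(-17.7,8.1) -> (-8.1, -17.7)

(-8.1, -17.7)


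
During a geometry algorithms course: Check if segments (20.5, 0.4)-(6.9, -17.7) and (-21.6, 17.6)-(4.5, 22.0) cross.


Cross products: d1=-634.16, d2=-1046.73, d3=-995.93, d4=-583.36
d1*d2 < 0 and d3*d4 < 0? no

No, they don't intersect


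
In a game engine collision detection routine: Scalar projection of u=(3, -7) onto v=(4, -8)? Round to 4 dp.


u.v = 68, |v| = sqrt(80) = 8.9443
Scalar projection = u.v / |v| = 68 / sqrt(80) = 7.6026

7.6026


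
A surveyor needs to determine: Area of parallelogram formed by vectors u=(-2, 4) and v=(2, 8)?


|u x v| = |(-2)*8 - 4*2|
= |(-16) - 8| = 24

24


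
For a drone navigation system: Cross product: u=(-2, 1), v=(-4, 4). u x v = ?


u x v = u_x*v_y - u_y*v_x = (-2)*4 - 1*(-4)
= (-8) - (-4) = -4

-4


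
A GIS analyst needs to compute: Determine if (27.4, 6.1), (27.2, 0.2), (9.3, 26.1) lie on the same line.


Cross product: (27.2-27.4)*(26.1-6.1) - (0.2-6.1)*(9.3-27.4)
= -110.79

No, not collinear


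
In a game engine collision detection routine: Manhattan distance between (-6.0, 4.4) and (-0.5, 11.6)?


|(-6)-(-0.5)| + |4.4-11.6| = 5.5 + 7.2 = 12.7

12.7


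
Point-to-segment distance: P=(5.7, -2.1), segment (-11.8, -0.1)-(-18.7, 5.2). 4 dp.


Project P onto AB: t = 0 (clamped to [0,1])
Closest point on segment: (-11.8, -0.1)
Distance: 17.6139

17.6139


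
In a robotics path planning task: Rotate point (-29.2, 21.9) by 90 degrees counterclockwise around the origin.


90° CCW: (x,y) -> (-y, x)
(-29.2,21.9) -> (-21.9, -29.2)

(-21.9, -29.2)


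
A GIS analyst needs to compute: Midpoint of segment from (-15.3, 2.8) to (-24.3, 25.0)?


M = (((-15.3)+(-24.3))/2, (2.8+25)/2)
= (-19.8, 13.9)

(-19.8, 13.9)


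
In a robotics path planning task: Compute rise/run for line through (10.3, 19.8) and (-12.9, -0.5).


slope = (y2-y1)/(x2-x1) = ((-0.5)-19.8)/((-12.9)-10.3) = (-20.3)/(-23.2) = 0.875

0.875


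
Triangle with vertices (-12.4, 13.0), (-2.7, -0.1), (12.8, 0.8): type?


Side lengths squared: AB^2=265.7, BC^2=241.06, CA^2=783.88
Sorted: [241.06, 265.7, 783.88]
By sides: Scalene, By angles: Obtuse

Scalene, Obtuse


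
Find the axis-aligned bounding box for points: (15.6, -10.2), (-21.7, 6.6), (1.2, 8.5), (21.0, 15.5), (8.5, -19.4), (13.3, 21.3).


x range: [-21.7, 21]
y range: [-19.4, 21.3]
Bounding box: (-21.7,-19.4) to (21,21.3)

(-21.7,-19.4) to (21,21.3)


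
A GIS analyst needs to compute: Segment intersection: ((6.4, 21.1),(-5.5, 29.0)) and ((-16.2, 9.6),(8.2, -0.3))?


Cross products: d1=504.34, d2=579.29, d3=315.39, d4=240.44
d1*d2 < 0 and d3*d4 < 0? no

No, they don't intersect


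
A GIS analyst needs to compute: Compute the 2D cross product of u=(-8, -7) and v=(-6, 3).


u x v = u_x*v_y - u_y*v_x = (-8)*3 - (-7)*(-6)
= (-24) - 42 = -66

-66


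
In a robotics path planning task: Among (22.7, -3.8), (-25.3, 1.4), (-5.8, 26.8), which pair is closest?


d(P0,P1) = 48.2808, d(P0,P2) = 41.8164, d(P1,P2) = 32.022
Closest: P1 and P2

Closest pair: (-25.3, 1.4) and (-5.8, 26.8), distance = 32.022


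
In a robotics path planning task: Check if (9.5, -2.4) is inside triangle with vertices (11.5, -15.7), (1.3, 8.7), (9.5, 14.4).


Cross products: AB x AP = -86.86, BC x BP = -137.76, CA x CP = -33.6
All same sign? yes

Yes, inside


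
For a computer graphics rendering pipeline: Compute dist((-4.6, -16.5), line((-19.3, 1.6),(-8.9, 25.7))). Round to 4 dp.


|cross product| = 542.51
|line direction| = sqrt(688.97) = 26.2482
Distance = 542.51/sqrt(688.97) = 20.6684

20.6684


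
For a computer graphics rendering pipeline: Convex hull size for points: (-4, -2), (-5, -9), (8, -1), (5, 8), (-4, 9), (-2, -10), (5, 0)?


Convex hull vertices (CCW): (-5, -9), (-2, -10), (8, -1), (5, 8), (-4, 9)
Count = 5

5


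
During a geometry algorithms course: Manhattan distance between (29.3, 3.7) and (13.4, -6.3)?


|29.3-13.4| + |3.7-(-6.3)| = 15.9 + 10 = 25.9

25.9


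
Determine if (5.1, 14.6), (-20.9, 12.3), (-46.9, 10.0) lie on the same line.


Cross product: ((-20.9)-5.1)*(10-14.6) - (12.3-14.6)*((-46.9)-5.1)
= 0

Yes, collinear


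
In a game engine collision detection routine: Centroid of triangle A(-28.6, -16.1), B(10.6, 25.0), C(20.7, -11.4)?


Centroid = ((x_A+x_B+x_C)/3, (y_A+y_B+y_C)/3)
= (((-28.6)+10.6+20.7)/3, ((-16.1)+25+(-11.4))/3)
= (0.9, -0.8333)

(0.9, -0.8333)


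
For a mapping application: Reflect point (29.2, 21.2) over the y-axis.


Reflection over y-axis: (x,y) -> (-x,y)
(29.2, 21.2) -> (-29.2, 21.2)

(-29.2, 21.2)


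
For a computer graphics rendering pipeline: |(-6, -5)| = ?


|u| = sqrt((-6)^2 + (-5)^2) = sqrt(61) = 7.8102

7.8102


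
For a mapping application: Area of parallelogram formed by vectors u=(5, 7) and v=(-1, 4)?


|u x v| = |5*4 - 7*(-1)|
= |20 - (-7)| = 27

27


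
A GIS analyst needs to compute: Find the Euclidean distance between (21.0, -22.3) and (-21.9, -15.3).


dx=-42.9, dy=7
d^2 = (-42.9)^2 + 7^2 = 1889.41
d = sqrt(1889.41) = 43.4673

43.4673


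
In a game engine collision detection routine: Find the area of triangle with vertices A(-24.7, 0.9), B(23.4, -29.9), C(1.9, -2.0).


Area = |x_A(y_B-y_C) + x_B(y_C-y_A) + x_C(y_A-y_B)|/2
= |689.13 + (-67.86) + 58.52|/2
= 679.79/2 = 339.895

339.895


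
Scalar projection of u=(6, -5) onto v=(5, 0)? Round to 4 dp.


u.v = 30, |v| = sqrt(25) = 5
Scalar projection = u.v / |v| = 30 / sqrt(25) = 6

6


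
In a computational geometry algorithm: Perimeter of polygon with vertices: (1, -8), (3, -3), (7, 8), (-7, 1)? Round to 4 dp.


Sides: (1, -8)->(3, -3): sqrt(29) = 5.385165, (3, -3)->(7, 8): sqrt(137) = 11.7047, (7, 8)->(-7, 1): sqrt(245) = 15.652476, (-7, 1)->(1, -8): sqrt(145) = 12.041595
Sum = 44.783936
Perimeter = 44.7839

44.7839


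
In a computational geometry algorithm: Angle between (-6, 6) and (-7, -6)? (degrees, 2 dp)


u.v = 6, |u| = sqrt(72) = 8.4853, |v| = sqrt(85) = 9.2195
cos(theta) = u.v/(|u||v|) = 6/sqrt(6120) = 0.076696
theta = acos(0.076696) = 85.6 degrees

85.6 degrees


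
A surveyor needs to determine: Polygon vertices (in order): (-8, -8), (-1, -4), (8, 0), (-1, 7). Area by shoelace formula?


Shoelace sum: ((-8)*(-4) - (-1)*(-8)) + ((-1)*0 - 8*(-4)) + (8*7 - (-1)*0) + ((-1)*(-8) - (-8)*7)
= 176
Area = |176|/2 = 88

88


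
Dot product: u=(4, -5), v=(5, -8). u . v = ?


u . v = u_x*v_x + u_y*v_y = 4*5 + (-5)*(-8)
= 20 + 40 = 60

60


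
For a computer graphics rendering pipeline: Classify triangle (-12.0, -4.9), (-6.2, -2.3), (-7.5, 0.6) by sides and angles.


Side lengths squared: AB^2=40.4, BC^2=10.1, CA^2=50.5
Sorted: [10.1, 40.4, 50.5]
By sides: Scalene, By angles: Right

Scalene, Right


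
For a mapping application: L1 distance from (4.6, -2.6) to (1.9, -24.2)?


|4.6-1.9| + |(-2.6)-(-24.2)| = 2.7 + 21.6 = 24.3

24.3


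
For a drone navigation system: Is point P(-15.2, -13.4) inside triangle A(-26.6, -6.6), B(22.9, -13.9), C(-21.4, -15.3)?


Cross products: AB x AP = -253.38, BC x BP = -75.49, CA x CP = -63.82
All same sign? yes

Yes, inside


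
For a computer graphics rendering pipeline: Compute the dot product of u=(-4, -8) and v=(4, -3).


u . v = u_x*v_x + u_y*v_y = (-4)*4 + (-8)*(-3)
= (-16) + 24 = 8

8


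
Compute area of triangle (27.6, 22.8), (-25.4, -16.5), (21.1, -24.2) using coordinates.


Area = |x_A(y_B-y_C) + x_B(y_C-y_A) + x_C(y_A-y_B)|/2
= |212.52 + 1193.8 + 829.23|/2
= 2235.55/2 = 1117.775

1117.775


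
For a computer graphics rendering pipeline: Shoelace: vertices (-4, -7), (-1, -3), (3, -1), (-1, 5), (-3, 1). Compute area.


Shoelace sum: ((-4)*(-3) - (-1)*(-7)) + ((-1)*(-1) - 3*(-3)) + (3*5 - (-1)*(-1)) + ((-1)*1 - (-3)*5) + ((-3)*(-7) - (-4)*1)
= 68
Area = |68|/2 = 34

34


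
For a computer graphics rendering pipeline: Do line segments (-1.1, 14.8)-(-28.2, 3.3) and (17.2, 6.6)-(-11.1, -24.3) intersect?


Cross products: d1=-797.53, d2=-1309.47, d3=432.67, d4=944.61
d1*d2 < 0 and d3*d4 < 0? no

No, they don't intersect


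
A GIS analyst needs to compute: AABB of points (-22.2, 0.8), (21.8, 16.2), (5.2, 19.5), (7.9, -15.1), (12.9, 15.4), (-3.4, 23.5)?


x range: [-22.2, 21.8]
y range: [-15.1, 23.5]
Bounding box: (-22.2,-15.1) to (21.8,23.5)

(-22.2,-15.1) to (21.8,23.5)


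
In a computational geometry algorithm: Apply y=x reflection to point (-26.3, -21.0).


Reflection over y=x: (x,y) -> (y,x)
(-26.3, -21) -> (-21, -26.3)

(-21, -26.3)


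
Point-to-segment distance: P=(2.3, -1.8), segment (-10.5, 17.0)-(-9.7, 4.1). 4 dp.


Project P onto AB: t = 1 (clamped to [0,1])
Closest point on segment: (-9.7, 4.1)
Distance: 13.372

13.372


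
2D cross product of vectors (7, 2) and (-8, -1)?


u x v = u_x*v_y - u_y*v_x = 7*(-1) - 2*(-8)
= (-7) - (-16) = 9

9


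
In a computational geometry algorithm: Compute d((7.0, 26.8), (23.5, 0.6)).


dx=16.5, dy=-26.2
d^2 = 16.5^2 + (-26.2)^2 = 958.69
d = sqrt(958.69) = 30.9627

30.9627


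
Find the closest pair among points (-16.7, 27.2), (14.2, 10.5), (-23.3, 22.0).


d(P0,P1) = 35.1241, d(P0,P2) = 8.4024, d(P1,P2) = 39.2237
Closest: P0 and P2

Closest pair: (-16.7, 27.2) and (-23.3, 22.0), distance = 8.4024


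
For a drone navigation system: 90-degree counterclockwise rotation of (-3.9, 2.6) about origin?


90° CCW: (x,y) -> (-y, x)
(-3.9,2.6) -> (-2.6, -3.9)

(-2.6, -3.9)


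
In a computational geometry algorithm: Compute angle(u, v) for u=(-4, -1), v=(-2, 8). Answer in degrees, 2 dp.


u.v = 0, |u| = sqrt(17) = 4.1231, |v| = sqrt(68) = 8.2462
cos(theta) = u.v/(|u||v|) = 0/sqrt(1156) = 0
theta = acos(0) = 90 degrees

90 degrees


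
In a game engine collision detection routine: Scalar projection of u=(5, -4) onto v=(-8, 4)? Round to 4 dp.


u.v = -56, |v| = sqrt(80) = 8.9443
Scalar projection = u.v / |v| = -56 / sqrt(80) = -6.261

-6.261


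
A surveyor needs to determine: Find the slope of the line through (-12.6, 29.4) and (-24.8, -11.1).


slope = (y2-y1)/(x2-x1) = ((-11.1)-29.4)/((-24.8)-(-12.6)) = (-40.5)/(-12.2) = 3.3197

3.3197


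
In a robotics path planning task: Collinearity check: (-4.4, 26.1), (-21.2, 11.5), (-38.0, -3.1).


Cross product: ((-21.2)-(-4.4))*((-3.1)-26.1) - (11.5-26.1)*((-38)-(-4.4))
= 0

Yes, collinear


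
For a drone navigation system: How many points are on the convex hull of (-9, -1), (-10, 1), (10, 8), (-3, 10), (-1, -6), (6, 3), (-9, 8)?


Convex hull vertices (CCW): (-10, 1), (-9, -1), (-1, -6), (10, 8), (-3, 10), (-9, 8)
Count = 6

6


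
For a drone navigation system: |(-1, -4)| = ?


|u| = sqrt((-1)^2 + (-4)^2) = sqrt(17) = 4.1231

4.1231


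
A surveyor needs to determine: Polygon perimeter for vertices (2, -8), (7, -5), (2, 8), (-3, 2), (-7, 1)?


Sides: (2, -8)->(7, -5): sqrt(34) = 5.830952, (7, -5)->(2, 8): sqrt(194) = 13.928388, (2, 8)->(-3, 2): sqrt(61) = 7.81025, (-3, 2)->(-7, 1): sqrt(17) = 4.123106, (-7, 1)->(2, -8): sqrt(162) = 12.727922
Sum = 44.420618
Perimeter = 44.4206

44.4206


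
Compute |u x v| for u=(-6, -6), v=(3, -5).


|u x v| = |(-6)*(-5) - (-6)*3|
= |30 - (-18)| = 48

48


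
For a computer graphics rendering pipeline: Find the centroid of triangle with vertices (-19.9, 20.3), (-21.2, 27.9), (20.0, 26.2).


Centroid = ((x_A+x_B+x_C)/3, (y_A+y_B+y_C)/3)
= (((-19.9)+(-21.2)+20)/3, (20.3+27.9+26.2)/3)
= (-7.0333, 24.8)

(-7.0333, 24.8)


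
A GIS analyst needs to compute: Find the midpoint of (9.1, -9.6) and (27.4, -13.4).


M = ((9.1+27.4)/2, ((-9.6)+(-13.4))/2)
= (18.25, -11.5)

(18.25, -11.5)


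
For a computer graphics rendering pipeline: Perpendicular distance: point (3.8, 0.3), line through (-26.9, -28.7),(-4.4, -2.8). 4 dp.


|cross product| = 142.63
|line direction| = sqrt(1177.06) = 34.3083
Distance = 142.63/sqrt(1177.06) = 4.1573

4.1573


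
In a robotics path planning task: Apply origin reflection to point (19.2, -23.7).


Reflection over origin: (x,y) -> (-x,-y)
(19.2, -23.7) -> (-19.2, 23.7)

(-19.2, 23.7)


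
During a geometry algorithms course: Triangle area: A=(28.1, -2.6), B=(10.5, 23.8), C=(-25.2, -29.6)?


Area = |x_A(y_B-y_C) + x_B(y_C-y_A) + x_C(y_A-y_B)|/2
= |1500.54 + (-283.5) + 665.28|/2
= 1882.32/2 = 941.16

941.16


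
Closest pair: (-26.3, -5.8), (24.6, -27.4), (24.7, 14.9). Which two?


d(P0,P1) = 55.2935, d(P0,P2) = 55.0408, d(P1,P2) = 42.3001
Closest: P1 and P2

Closest pair: (24.6, -27.4) and (24.7, 14.9), distance = 42.3001


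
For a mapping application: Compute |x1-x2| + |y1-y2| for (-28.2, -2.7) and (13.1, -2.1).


|(-28.2)-13.1| + |(-2.7)-(-2.1)| = 41.3 + 0.6 = 41.9

41.9


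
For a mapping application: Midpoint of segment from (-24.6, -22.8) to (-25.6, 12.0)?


M = (((-24.6)+(-25.6))/2, ((-22.8)+12)/2)
= (-25.1, -5.4)

(-25.1, -5.4)


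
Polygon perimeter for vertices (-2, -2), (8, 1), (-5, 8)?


Sides: (-2, -2)->(8, 1): sqrt(109) = 10.440307, (8, 1)->(-5, 8): sqrt(218) = 14.764823, (-5, 8)->(-2, -2): sqrt(109) = 10.440307
Sum = 35.645437
Perimeter = 35.6454

35.6454


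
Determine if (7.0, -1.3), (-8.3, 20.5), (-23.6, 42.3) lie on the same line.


Cross product: ((-8.3)-7)*(42.3-(-1.3)) - (20.5-(-1.3))*((-23.6)-7)
= 0

Yes, collinear


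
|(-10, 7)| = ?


|u| = sqrt((-10)^2 + 7^2) = sqrt(149) = 12.2066

12.2066


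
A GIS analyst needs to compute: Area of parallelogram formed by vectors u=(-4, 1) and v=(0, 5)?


|u x v| = |(-4)*5 - 1*0|
= |(-20) - 0| = 20

20


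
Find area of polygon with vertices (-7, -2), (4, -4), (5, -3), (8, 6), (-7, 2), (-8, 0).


Shoelace sum: ((-7)*(-4) - 4*(-2)) + (4*(-3) - 5*(-4)) + (5*6 - 8*(-3)) + (8*2 - (-7)*6) + ((-7)*0 - (-8)*2) + ((-8)*(-2) - (-7)*0)
= 188
Area = |188|/2 = 94

94


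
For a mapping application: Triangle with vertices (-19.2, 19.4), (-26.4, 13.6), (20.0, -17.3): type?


Side lengths squared: AB^2=85.48, BC^2=3107.77, CA^2=2883.53
Sorted: [85.48, 2883.53, 3107.77]
By sides: Scalene, By angles: Obtuse

Scalene, Obtuse


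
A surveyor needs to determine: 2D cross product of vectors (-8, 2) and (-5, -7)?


u x v = u_x*v_y - u_y*v_x = (-8)*(-7) - 2*(-5)
= 56 - (-10) = 66

66


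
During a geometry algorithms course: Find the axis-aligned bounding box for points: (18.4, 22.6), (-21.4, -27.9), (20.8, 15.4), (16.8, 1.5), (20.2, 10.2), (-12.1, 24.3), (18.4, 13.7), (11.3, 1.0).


x range: [-21.4, 20.8]
y range: [-27.9, 24.3]
Bounding box: (-21.4,-27.9) to (20.8,24.3)

(-21.4,-27.9) to (20.8,24.3)


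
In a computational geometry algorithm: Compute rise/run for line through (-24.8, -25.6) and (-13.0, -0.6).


slope = (y2-y1)/(x2-x1) = ((-0.6)-(-25.6))/((-13)-(-24.8)) = 25/11.8 = 2.1186

2.1186


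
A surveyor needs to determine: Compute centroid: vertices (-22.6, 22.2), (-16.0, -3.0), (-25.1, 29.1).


Centroid = ((x_A+x_B+x_C)/3, (y_A+y_B+y_C)/3)
= (((-22.6)+(-16)+(-25.1))/3, (22.2+(-3)+29.1)/3)
= (-21.2333, 16.1)

(-21.2333, 16.1)


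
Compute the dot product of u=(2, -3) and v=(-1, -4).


u . v = u_x*v_x + u_y*v_y = 2*(-1) + (-3)*(-4)
= (-2) + 12 = 10

10


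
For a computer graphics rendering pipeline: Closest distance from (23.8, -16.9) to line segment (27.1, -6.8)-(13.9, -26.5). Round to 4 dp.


Project P onto AB: t = 0.4313 (clamped to [0,1])
Closest point on segment: (21.4069, -15.2965)
Distance: 2.8806

2.8806


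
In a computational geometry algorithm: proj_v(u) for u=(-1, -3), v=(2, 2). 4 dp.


u.v = -8, |v| = sqrt(8) = 2.8284
Scalar projection = u.v / |v| = -8 / sqrt(8) = -2.8284

-2.8284


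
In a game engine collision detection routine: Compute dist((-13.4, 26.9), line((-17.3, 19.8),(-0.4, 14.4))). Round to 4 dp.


|cross product| = 141.05
|line direction| = sqrt(314.77) = 17.7418
Distance = 141.05/sqrt(314.77) = 7.9502

7.9502


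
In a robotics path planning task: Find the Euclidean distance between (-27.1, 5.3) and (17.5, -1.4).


dx=44.6, dy=-6.7
d^2 = 44.6^2 + (-6.7)^2 = 2034.05
d = sqrt(2034.05) = 45.1004

45.1004


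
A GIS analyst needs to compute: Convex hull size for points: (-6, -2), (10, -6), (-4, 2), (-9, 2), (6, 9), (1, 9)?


Convex hull vertices (CCW): (-9, 2), (-6, -2), (10, -6), (6, 9), (1, 9)
Count = 5

5


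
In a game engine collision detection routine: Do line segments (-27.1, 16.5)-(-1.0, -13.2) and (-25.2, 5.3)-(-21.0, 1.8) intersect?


Cross products: d1=40.39, d2=7, d3=-235.89, d4=-202.5
d1*d2 < 0 and d3*d4 < 0? no

No, they don't intersect


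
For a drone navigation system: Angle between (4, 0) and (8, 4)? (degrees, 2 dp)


u.v = 32, |u| = sqrt(16) = 4, |v| = sqrt(80) = 8.9443
cos(theta) = u.v/(|u||v|) = 32/sqrt(1280) = 0.894427
theta = acos(0.894427) = 26.57 degrees

26.57 degrees


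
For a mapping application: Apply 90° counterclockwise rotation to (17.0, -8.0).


90° CCW: (x,y) -> (-y, x)
(17,-8) -> (8, 17)

(8, 17)


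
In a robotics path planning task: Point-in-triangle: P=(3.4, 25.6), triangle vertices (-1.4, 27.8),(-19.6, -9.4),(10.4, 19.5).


Cross products: AB x AP = 218.6, BC x BP = 385.3, CA x CP = -13.88
All same sign? no

No, outside


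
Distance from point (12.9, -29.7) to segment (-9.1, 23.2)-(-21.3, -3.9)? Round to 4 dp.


Project P onto AB: t = 1 (clamped to [0,1])
Closest point on segment: (-21.3, -3.9)
Distance: 42.8402

42.8402


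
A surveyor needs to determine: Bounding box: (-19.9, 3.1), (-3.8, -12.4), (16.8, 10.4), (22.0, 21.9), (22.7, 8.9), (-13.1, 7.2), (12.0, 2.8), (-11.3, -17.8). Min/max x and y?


x range: [-19.9, 22.7]
y range: [-17.8, 21.9]
Bounding box: (-19.9,-17.8) to (22.7,21.9)

(-19.9,-17.8) to (22.7,21.9)


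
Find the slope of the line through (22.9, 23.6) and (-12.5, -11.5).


slope = (y2-y1)/(x2-x1) = ((-11.5)-23.6)/((-12.5)-22.9) = (-35.1)/(-35.4) = 0.9915

0.9915


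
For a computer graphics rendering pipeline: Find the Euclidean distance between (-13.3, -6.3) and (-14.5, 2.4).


dx=-1.2, dy=8.7
d^2 = (-1.2)^2 + 8.7^2 = 77.13
d = sqrt(77.13) = 8.7824

8.7824


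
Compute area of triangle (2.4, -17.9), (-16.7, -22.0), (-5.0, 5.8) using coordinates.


Area = |x_A(y_B-y_C) + x_B(y_C-y_A) + x_C(y_A-y_B)|/2
= |(-66.72) + (-395.79) + (-20.5)|/2
= 483.01/2 = 241.505

241.505


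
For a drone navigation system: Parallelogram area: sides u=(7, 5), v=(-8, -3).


|u x v| = |7*(-3) - 5*(-8)|
= |(-21) - (-40)| = 19

19


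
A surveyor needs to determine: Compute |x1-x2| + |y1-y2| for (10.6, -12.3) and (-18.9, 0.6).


|10.6-(-18.9)| + |(-12.3)-0.6| = 29.5 + 12.9 = 42.4

42.4


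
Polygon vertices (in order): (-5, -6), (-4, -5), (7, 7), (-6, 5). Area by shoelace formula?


Shoelace sum: ((-5)*(-5) - (-4)*(-6)) + ((-4)*7 - 7*(-5)) + (7*5 - (-6)*7) + ((-6)*(-6) - (-5)*5)
= 146
Area = |146|/2 = 73

73


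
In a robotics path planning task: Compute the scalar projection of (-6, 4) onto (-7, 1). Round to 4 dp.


u.v = 46, |v| = sqrt(50) = 7.0711
Scalar projection = u.v / |v| = 46 / sqrt(50) = 6.5054

6.5054


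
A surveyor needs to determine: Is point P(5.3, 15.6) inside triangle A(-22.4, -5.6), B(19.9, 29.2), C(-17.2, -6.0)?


Cross products: AB x AP = -67.2, BC x BP = -9.36, CA x CP = -121.32
All same sign? yes

Yes, inside


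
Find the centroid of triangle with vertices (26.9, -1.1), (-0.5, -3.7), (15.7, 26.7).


Centroid = ((x_A+x_B+x_C)/3, (y_A+y_B+y_C)/3)
= ((26.9+(-0.5)+15.7)/3, ((-1.1)+(-3.7)+26.7)/3)
= (14.0333, 7.3)

(14.0333, 7.3)


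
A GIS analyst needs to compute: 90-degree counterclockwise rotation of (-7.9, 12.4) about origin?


90° CCW: (x,y) -> (-y, x)
(-7.9,12.4) -> (-12.4, -7.9)

(-12.4, -7.9)


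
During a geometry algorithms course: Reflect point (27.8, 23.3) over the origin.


Reflection over origin: (x,y) -> (-x,-y)
(27.8, 23.3) -> (-27.8, -23.3)

(-27.8, -23.3)


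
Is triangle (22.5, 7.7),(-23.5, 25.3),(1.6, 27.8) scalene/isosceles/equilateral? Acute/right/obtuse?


Side lengths squared: AB^2=2425.76, BC^2=636.26, CA^2=840.82
Sorted: [636.26, 840.82, 2425.76]
By sides: Scalene, By angles: Obtuse

Scalene, Obtuse


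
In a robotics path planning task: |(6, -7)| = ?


|u| = sqrt(6^2 + (-7)^2) = sqrt(85) = 9.2195

9.2195


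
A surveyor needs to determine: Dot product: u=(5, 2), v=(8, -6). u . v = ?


u . v = u_x*v_x + u_y*v_y = 5*8 + 2*(-6)
= 40 + (-12) = 28

28


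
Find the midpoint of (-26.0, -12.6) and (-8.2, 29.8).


M = (((-26)+(-8.2))/2, ((-12.6)+29.8)/2)
= (-17.1, 8.6)

(-17.1, 8.6)


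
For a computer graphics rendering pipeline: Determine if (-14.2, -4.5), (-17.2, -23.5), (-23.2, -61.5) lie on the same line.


Cross product: ((-17.2)-(-14.2))*((-61.5)-(-4.5)) - ((-23.5)-(-4.5))*((-23.2)-(-14.2))
= 0

Yes, collinear


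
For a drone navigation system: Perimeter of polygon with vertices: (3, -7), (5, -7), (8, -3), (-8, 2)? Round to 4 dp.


Sides: (3, -7)->(5, -7): sqrt(4) = 2, (5, -7)->(8, -3): sqrt(25) = 5, (8, -3)->(-8, 2): sqrt(281) = 16.763055, (-8, 2)->(3, -7): sqrt(202) = 14.21267
Sum = 37.975725
Perimeter = 37.9757

37.9757


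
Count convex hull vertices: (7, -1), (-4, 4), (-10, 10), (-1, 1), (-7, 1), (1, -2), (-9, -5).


Convex hull vertices (CCW): (-10, 10), (-9, -5), (7, -1)
Count = 3

3


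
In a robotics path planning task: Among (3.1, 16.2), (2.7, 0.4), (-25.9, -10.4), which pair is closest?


d(P0,P1) = 15.8051, d(P0,P2) = 39.3517, d(P1,P2) = 30.5712
Closest: P0 and P1

Closest pair: (3.1, 16.2) and (2.7, 0.4), distance = 15.8051


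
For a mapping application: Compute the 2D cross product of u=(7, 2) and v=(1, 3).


u x v = u_x*v_y - u_y*v_x = 7*3 - 2*1
= 21 - 2 = 19

19


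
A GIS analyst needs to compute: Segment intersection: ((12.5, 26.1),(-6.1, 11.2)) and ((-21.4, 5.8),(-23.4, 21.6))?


Cross products: d1=-576.22, d2=-252.54, d3=-127.53, d4=-451.21
d1*d2 < 0 and d3*d4 < 0? no

No, they don't intersect


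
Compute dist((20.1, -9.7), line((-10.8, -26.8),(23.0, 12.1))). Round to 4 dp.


|cross product| = 624.03
|line direction| = sqrt(2655.65) = 51.533
Distance = 624.03/sqrt(2655.65) = 12.1093

12.1093


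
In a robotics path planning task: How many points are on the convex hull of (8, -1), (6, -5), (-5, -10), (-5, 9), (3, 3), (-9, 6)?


Convex hull vertices (CCW): (-9, 6), (-5, -10), (6, -5), (8, -1), (3, 3), (-5, 9)
Count = 6

6


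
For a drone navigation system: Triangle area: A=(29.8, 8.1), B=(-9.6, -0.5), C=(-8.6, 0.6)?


Area = |x_A(y_B-y_C) + x_B(y_C-y_A) + x_C(y_A-y_B)|/2
= |(-32.78) + 72 + (-73.96)|/2
= 34.74/2 = 17.37

17.37


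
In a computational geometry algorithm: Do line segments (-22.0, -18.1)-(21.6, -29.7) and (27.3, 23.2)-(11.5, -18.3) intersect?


Cross products: d1=-1393.41, d2=599.27, d3=2372.56, d4=379.88
d1*d2 < 0 and d3*d4 < 0? no

No, they don't intersect


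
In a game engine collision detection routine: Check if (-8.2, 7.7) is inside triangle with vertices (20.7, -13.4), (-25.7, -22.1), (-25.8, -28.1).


Cross products: AB x AP = -1230.47, BC x BP = 102.02, CA x CP = 1405.98
All same sign? no

No, outside


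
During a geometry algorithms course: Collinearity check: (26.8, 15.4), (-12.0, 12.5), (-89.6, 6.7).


Cross product: ((-12)-26.8)*(6.7-15.4) - (12.5-15.4)*((-89.6)-26.8)
= 0

Yes, collinear


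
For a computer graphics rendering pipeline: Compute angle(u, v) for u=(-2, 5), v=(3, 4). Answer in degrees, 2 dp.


u.v = 14, |u| = sqrt(29) = 5.3852, |v| = sqrt(25) = 5
cos(theta) = u.v/(|u||v|) = 14/sqrt(725) = 0.519947
theta = acos(0.519947) = 58.67 degrees

58.67 degrees


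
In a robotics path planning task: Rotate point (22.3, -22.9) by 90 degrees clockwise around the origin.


90° CW: (x,y) -> (y, -x)
(22.3,-22.9) -> (-22.9, -22.3)

(-22.9, -22.3)


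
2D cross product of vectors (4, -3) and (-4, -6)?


u x v = u_x*v_y - u_y*v_x = 4*(-6) - (-3)*(-4)
= (-24) - 12 = -36

-36


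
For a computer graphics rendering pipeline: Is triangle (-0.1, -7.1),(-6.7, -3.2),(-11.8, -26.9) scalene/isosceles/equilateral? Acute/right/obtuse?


Side lengths squared: AB^2=58.77, BC^2=587.7, CA^2=528.93
Sorted: [58.77, 528.93, 587.7]
By sides: Scalene, By angles: Right

Scalene, Right


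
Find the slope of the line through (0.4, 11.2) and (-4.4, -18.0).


slope = (y2-y1)/(x2-x1) = ((-18)-11.2)/((-4.4)-0.4) = (-29.2)/(-4.8) = 6.0833

6.0833


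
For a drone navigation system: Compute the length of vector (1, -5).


|u| = sqrt(1^2 + (-5)^2) = sqrt(26) = 5.099

5.099


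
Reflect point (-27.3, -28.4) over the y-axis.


Reflection over y-axis: (x,y) -> (-x,y)
(-27.3, -28.4) -> (27.3, -28.4)

(27.3, -28.4)


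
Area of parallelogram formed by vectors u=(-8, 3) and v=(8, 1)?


|u x v| = |(-8)*1 - 3*8|
= |(-8) - 24| = 32

32


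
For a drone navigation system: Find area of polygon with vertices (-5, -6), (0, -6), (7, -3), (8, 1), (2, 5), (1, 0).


Shoelace sum: ((-5)*(-6) - 0*(-6)) + (0*(-3) - 7*(-6)) + (7*1 - 8*(-3)) + (8*5 - 2*1) + (2*0 - 1*5) + (1*(-6) - (-5)*0)
= 130
Area = |130|/2 = 65

65


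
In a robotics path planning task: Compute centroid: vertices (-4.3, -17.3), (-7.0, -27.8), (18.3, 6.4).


Centroid = ((x_A+x_B+x_C)/3, (y_A+y_B+y_C)/3)
= (((-4.3)+(-7)+18.3)/3, ((-17.3)+(-27.8)+6.4)/3)
= (2.3333, -12.9)

(2.3333, -12.9)


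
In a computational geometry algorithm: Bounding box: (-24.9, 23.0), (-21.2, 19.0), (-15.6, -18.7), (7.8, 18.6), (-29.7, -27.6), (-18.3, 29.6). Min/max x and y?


x range: [-29.7, 7.8]
y range: [-27.6, 29.6]
Bounding box: (-29.7,-27.6) to (7.8,29.6)

(-29.7,-27.6) to (7.8,29.6)


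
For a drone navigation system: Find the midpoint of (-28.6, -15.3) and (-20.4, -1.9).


M = (((-28.6)+(-20.4))/2, ((-15.3)+(-1.9))/2)
= (-24.5, -8.6)

(-24.5, -8.6)


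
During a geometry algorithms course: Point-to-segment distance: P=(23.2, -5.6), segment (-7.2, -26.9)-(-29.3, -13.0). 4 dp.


Project P onto AB: t = 0 (clamped to [0,1])
Closest point on segment: (-7.2, -26.9)
Distance: 37.1194

37.1194


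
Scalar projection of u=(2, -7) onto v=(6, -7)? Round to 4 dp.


u.v = 61, |v| = sqrt(85) = 9.2195
Scalar projection = u.v / |v| = 61 / sqrt(85) = 6.6164

6.6164


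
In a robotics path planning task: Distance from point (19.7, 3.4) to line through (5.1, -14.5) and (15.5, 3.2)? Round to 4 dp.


|cross product| = 72.26
|line direction| = sqrt(421.45) = 20.5292
Distance = 72.26/sqrt(421.45) = 3.5199

3.5199


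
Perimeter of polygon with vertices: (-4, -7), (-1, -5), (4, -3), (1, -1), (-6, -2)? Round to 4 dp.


Sides: (-4, -7)->(-1, -5): sqrt(13) = 3.605551, (-1, -5)->(4, -3): sqrt(29) = 5.385165, (4, -3)->(1, -1): sqrt(13) = 3.605551, (1, -1)->(-6, -2): sqrt(50) = 7.071068, (-6, -2)->(-4, -7): sqrt(29) = 5.385165
Sum = 25.0525
Perimeter = 25.0525

25.0525


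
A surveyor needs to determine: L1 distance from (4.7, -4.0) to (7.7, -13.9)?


|4.7-7.7| + |(-4)-(-13.9)| = 3 + 9.9 = 12.9

12.9


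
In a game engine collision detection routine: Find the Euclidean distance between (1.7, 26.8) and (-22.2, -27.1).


dx=-23.9, dy=-53.9
d^2 = (-23.9)^2 + (-53.9)^2 = 3476.42
d = sqrt(3476.42) = 58.9612

58.9612


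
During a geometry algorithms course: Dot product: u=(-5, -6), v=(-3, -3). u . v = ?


u . v = u_x*v_x + u_y*v_y = (-5)*(-3) + (-6)*(-3)
= 15 + 18 = 33

33


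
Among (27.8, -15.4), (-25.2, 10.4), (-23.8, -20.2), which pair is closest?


d(P0,P1) = 58.9461, d(P0,P2) = 51.8228, d(P1,P2) = 30.632
Closest: P1 and P2

Closest pair: (-25.2, 10.4) and (-23.8, -20.2), distance = 30.632


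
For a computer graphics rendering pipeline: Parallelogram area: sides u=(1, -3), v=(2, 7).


|u x v| = |1*7 - (-3)*2|
= |7 - (-6)| = 13

13


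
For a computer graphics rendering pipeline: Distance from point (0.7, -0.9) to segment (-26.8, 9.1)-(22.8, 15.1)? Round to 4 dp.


Project P onto AB: t = 0.5224 (clamped to [0,1])
Closest point on segment: (-0.8888, 12.2344)
Distance: 13.2302

13.2302


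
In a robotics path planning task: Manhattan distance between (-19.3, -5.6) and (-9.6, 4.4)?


|(-19.3)-(-9.6)| + |(-5.6)-4.4| = 9.7 + 10 = 19.7

19.7


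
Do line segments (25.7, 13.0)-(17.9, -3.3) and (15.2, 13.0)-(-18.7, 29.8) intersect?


Cross products: d1=-176.4, d2=507.21, d3=-171.15, d4=-854.76
d1*d2 < 0 and d3*d4 < 0? no

No, they don't intersect


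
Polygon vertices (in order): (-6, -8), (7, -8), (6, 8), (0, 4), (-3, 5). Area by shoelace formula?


Shoelace sum: ((-6)*(-8) - 7*(-8)) + (7*8 - 6*(-8)) + (6*4 - 0*8) + (0*5 - (-3)*4) + ((-3)*(-8) - (-6)*5)
= 298
Area = |298|/2 = 149

149


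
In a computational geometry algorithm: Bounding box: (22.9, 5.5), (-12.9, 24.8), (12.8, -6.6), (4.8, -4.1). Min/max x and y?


x range: [-12.9, 22.9]
y range: [-6.6, 24.8]
Bounding box: (-12.9,-6.6) to (22.9,24.8)

(-12.9,-6.6) to (22.9,24.8)


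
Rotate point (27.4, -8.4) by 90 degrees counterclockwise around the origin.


90° CCW: (x,y) -> (-y, x)
(27.4,-8.4) -> (8.4, 27.4)

(8.4, 27.4)


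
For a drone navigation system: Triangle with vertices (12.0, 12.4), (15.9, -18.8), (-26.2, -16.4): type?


Side lengths squared: AB^2=988.65, BC^2=1778.17, CA^2=2288.68
Sorted: [988.65, 1778.17, 2288.68]
By sides: Scalene, By angles: Acute

Scalene, Acute


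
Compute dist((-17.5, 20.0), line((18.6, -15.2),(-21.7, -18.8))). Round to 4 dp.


|cross product| = 1548.52
|line direction| = sqrt(1637.05) = 40.4605
Distance = 1548.52/sqrt(1637.05) = 38.2724

38.2724


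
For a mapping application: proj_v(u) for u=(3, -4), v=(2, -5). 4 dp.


u.v = 26, |v| = sqrt(29) = 5.3852
Scalar projection = u.v / |v| = 26 / sqrt(29) = 4.8281

4.8281


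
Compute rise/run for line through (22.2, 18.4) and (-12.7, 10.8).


slope = (y2-y1)/(x2-x1) = (10.8-18.4)/((-12.7)-22.2) = (-7.6)/(-34.9) = 0.2178

0.2178


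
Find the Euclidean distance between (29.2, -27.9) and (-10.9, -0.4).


dx=-40.1, dy=27.5
d^2 = (-40.1)^2 + 27.5^2 = 2364.26
d = sqrt(2364.26) = 48.6237

48.6237


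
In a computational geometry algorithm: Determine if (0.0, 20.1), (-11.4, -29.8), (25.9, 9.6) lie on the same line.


Cross product: ((-11.4)-0)*(9.6-20.1) - ((-29.8)-20.1)*(25.9-0)
= 1412.11

No, not collinear


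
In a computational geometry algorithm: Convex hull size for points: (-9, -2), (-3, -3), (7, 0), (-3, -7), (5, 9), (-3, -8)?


Convex hull vertices (CCW): (-9, -2), (-3, -8), (7, 0), (5, 9)
Count = 4

4
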